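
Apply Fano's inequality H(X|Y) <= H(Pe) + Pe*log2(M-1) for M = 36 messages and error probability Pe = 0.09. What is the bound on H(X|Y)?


H(Pe) = -Pe*log2(Pe) - (1-Pe)*log2(1-Pe) = -0.09*log2(0.09) - 0.91*log2(0.91) = 0.312654 + 0.123816 = 0.4365. Pe*log2(M-1) = 0.09*log2(35) = 0.461635. Bound = H(Pe) + Pe*log2(M-1) = 0.312654 + 0.123816 + 0.461635 = 0.8981

0.8981 bits


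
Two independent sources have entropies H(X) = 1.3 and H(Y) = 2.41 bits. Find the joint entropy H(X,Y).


For independent variables, H(X,Y) = H(X) + H(Y) = 1.3 + 2.41 = 3.71

3.71 bits


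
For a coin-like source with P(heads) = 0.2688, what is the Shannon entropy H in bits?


H = -p*log2(p) - (1-p)*log2(1-p). -0.2688*log2(0.2688) = 0.509482; -0.7312*log2(0.7312) = 0.330255. H = 0.509482 + 0.330255 = 0.8397

0.8397 bits


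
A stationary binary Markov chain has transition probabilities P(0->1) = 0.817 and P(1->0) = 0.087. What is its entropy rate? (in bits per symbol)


Stationary distribution: pi_0 = p10/(p01+p10) = 0.0962, pi_1 = 0.9038. Entropy rate H' = pi_0*H(p01) + pi_1*H(p10) = 0.0962*0.6866 + 0.9038*0.4264 = 0.4514

0.4514 bits/symbol


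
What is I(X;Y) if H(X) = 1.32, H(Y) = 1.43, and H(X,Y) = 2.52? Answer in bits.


I(X;Y) = H(X) + H(Y) - H(X,Y) = 1.32 + 1.43 - 2.52 = 0.23

0.23 bits


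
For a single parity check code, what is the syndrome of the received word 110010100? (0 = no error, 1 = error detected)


Syndrome = XOR of all bits = 1 XOR 1 XOR 0 XOR 0 XOR 1 XOR 0 XOR 1 XOR 0 XOR 0 = 0

0


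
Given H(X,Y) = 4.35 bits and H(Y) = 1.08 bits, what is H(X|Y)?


H(X|Y) = H(X,Y) - H(Y) = 4.35 - 1.08 = 3.27

3.27 bits


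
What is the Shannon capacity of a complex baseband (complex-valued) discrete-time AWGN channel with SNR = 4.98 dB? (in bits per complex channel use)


SNR_linear = 10^(4.98/10) = 3.1477; C = log2(1 + SNR_linear) = log2(1 + 3.1477) = 2.0523

2.0523 bits/channel use


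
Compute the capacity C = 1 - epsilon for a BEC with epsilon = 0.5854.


C = 1 - epsilon = 1 - 0.5854 = 0.4146

0.4146 bits


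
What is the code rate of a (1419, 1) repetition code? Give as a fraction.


Rate = k/n = 1/1419

1/1419


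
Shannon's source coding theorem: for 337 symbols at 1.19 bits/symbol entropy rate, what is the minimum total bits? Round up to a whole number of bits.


Minimum bits >= n * H = 337 * 1.19 = 401.03, rounded up to a whole number of bits = 402

402 bits


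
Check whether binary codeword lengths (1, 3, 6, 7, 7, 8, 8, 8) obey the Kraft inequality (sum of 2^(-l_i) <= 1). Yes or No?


Kraft sum = sum(2^(-l_i)) = 0.668, need <= 1. Result: satisfied (a binary prefix-free code with these lengths exists)

Yes


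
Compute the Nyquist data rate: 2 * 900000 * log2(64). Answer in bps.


Rate = 2 * B * log2(M) = 2 * 900000 * 6.0 = 10800000.0

10800000.0 bps


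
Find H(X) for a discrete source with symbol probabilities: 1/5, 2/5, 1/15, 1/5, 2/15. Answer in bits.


H = -sum(p_i * log2(p_i)). Terms: -(1/5)*log2(1/5) = 0.464386; -(2/5)*log2(2/5) = 0.528771; -(1/15)*log2(1/15) = 0.260459; -(1/5)*log2(1/5) = 0.464386; -(2/15)*log2(2/15) = 0.387585. H = 0.464386 + 0.528771 + 0.260459 + 0.464386 + 0.387585 = 2.1056

2.1056 bits


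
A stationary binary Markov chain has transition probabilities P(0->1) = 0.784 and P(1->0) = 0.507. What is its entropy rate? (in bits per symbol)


Stationary distribution: pi_0 = p10/(p01+p10) = 0.3927, pi_1 = 0.6073. Entropy rate H' = pi_0*H(p01) + pi_1*H(p10) = 0.3927*0.7528 + 0.6073*0.9999 = 0.9028

0.9028 bits/symbol


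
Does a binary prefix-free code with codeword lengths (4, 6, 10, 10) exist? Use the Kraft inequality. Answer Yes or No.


Kraft sum = sum(2^(-l_i)) = 0.0801, need <= 1. Result: satisfied (a binary prefix-free code with these lengths exists)

Yes


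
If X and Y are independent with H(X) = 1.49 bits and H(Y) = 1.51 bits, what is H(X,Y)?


For independent variables, H(X,Y) = H(X) + H(Y) = 1.49 + 1.51 = 3.0

3.0 bits


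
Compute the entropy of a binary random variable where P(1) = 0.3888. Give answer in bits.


H = -p*log2(p) - (1-p)*log2(1-p). -0.3888*log2(0.3888) = 0.529895; -0.6112*log2(0.6112) = 0.434125. H = 0.529895 + 0.434125 = 0.964

0.964 bits


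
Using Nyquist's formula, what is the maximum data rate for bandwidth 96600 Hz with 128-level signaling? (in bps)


Rate = 2 * B * log2(M) = 2 * 96600 * 7.0 = 1352400.0

1352400.0 bps


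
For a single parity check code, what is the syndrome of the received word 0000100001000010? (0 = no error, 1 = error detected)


Syndrome = XOR of all bits = 0 XOR 0 XOR 0 XOR 0 XOR 1 XOR 0 XOR 0 XOR 0 XOR 0 XOR 1 XOR 0 XOR 0 XOR 0 XOR 0 XOR 1 XOR 0 = 1

1


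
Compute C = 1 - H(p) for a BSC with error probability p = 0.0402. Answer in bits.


H(p) = -p*log2(p) - (1-p)*log2(1-p) = -0.0402*log2(0.0402) - 0.9598*log2(0.9598) = 0.186394 + 0.056815 = 0.2432. C = 1 - H(p) = 1 - 0.2432 = 0.7568

0.7568 bits


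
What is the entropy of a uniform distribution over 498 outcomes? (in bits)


H = log2(n) = log2(498) = 8.96

8.96 bits


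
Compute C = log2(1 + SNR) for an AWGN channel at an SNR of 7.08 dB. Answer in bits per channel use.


SNR_linear = 10^(7.08/10) = 5.105; C = log2(1 + SNR_linear) = log2(1 + 5.105) = 2.61

2.61 bits/channel use


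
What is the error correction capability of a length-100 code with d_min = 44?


Correction capability = floor((d-1)/2) = floor((44-1)/2) = 21

21 errors


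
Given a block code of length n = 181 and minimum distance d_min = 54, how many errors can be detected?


Detection capability = d_min - 1 = 54 - 1 = 53

53 errors


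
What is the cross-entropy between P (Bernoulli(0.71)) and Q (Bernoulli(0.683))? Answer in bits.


H(P,Q) = -p*log2(q) - (1-p)*log2(1-q). -0.71*log2(0.683) = 0.390530; -0.29*log2(0.317) = 0.480659. H(P,Q) = 0.390530 + 0.480659 = 0.8712

0.8712 bits


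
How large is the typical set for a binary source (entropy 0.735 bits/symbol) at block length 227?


log2|A_typical| = nH = 227 * 0.735 = 166.845, so |A_typical| ~ 2^166.845 = 1.680e+50

1.680e+50


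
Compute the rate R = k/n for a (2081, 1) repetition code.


Rate = k/n = 1/2081

1/2081


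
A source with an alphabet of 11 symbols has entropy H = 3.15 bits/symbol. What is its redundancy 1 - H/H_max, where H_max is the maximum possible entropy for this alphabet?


H_max = log2(K) = log2(11) = 3.4594 bits/symbol. Redundancy = 1 - H/H_max = 1 - 3.15/3.4594 = 1 - 0.9106 = 0.0894

0.0894


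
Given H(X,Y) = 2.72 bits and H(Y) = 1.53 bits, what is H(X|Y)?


H(X|Y) = H(X,Y) - H(Y) = 2.72 - 1.53 = 1.19

1.19 bits


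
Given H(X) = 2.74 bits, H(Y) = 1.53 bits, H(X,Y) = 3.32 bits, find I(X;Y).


I(X;Y) = H(X) + H(Y) - H(X,Y) = 2.74 + 1.53 - 3.32 = 0.95

0.95 bits


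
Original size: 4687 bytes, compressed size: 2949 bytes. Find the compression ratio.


Ratio = original / compressed = 4687 / 2949 = 1.5894

1.5894


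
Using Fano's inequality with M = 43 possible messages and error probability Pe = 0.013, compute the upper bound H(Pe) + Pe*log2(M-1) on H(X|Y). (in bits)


H(Pe) = -Pe*log2(Pe) - (1-Pe)*log2(1-Pe) = -0.013*log2(0.013) - 0.987*log2(0.987) = 0.081449 + 0.018633 = 0.1001. Pe*log2(M-1) = 0.013*log2(42) = 0.070100. Bound = H(Pe) + Pe*log2(M-1) = 0.081449 + 0.018633 + 0.070100 = 0.1702

0.1702 bits


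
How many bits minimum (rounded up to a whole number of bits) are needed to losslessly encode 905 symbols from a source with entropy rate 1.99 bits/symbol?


Minimum bits >= n * H = 905 * 1.99 = 1800.95, rounded up to a whole number of bits = 1801

1801 bits


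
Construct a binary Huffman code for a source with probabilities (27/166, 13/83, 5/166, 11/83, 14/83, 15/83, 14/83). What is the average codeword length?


Huffman construction (repeatedly merge the two least-probable nodes; each merge adds 1 bit to every symbol beneath it): 5/166 + 11/83 = 27/166; 13/83 + 27/166 = 53/166; 27/166 + 14/83 = 55/166; 14/83 + 15/83 = 29/83; 53/166 + 55/166 = 54/83; 29/83 + 54/83 = 1. Resulting codeword lengths (in the order the probabilities were given): (3, 3, 4, 4, 3, 2, 2). L_avg = sum(p_i * l_i) = 27/166*3 + 13/83*3 + 5/166*4 + 11/83*4 + 14/83*3 + 15/83*2 + 14/83*2 = 467/166 = 2.8133

2.8133 bits


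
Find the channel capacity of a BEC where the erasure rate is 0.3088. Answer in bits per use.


C = 1 - epsilon = 1 - 0.3088 = 0.6912

0.6912 bits


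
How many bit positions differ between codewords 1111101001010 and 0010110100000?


Count differing positions: ^ ^ . ^ . ^ ^ ^ . ^ . ^ . = 8 differences

8


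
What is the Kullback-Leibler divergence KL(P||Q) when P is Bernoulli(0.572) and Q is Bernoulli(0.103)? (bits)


KL = p*log2(p/q) + (1-p)*log2((1-p)/(1-q)) = 0.572*log2(0.572/0.103) + 0.428*log2(0.428/0.897) = 0.9579

0.9579 bits


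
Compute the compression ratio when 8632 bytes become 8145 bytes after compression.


Ratio = original / compressed = 8632 / 8145 = 1.0598

1.0598


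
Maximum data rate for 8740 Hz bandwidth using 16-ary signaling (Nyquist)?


Rate = 2 * B * log2(M) = 2 * 8740 * 4.0 = 69920.0

69920.0 bps


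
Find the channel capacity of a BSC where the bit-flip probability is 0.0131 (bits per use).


H(p) = -p*log2(p) - (1-p)*log2(1-p) = -0.0131*log2(0.0131) - 0.9869*log2(0.9869) = 0.081931 + 0.018775 = 0.1007. C = 1 - H(p) = 1 - 0.1007 = 0.8993

0.8993 bits


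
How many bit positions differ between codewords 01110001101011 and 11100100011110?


Count differing positions: ^ . . ^ . ^ . ^ ^ ^ . ^ . ^ = 8 differences

8


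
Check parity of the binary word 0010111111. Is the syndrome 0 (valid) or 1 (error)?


Syndrome = XOR of all bits = 0 XOR 0 XOR 1 XOR 0 XOR 1 XOR 1 XOR 1 XOR 1 XOR 1 XOR 1 = 1

1


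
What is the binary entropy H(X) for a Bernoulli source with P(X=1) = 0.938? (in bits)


H = -p*log2(p) - (1-p)*log2(1-p). -0.938*log2(0.938) = 0.086615; -0.062*log2(0.062) = 0.248718. H = 0.086615 + 0.248718 = 0.3353

0.3353 bits


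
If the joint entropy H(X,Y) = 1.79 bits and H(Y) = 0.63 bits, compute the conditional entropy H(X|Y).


H(X|Y) = H(X,Y) - H(Y) = 1.79 - 0.63 = 1.16

1.16 bits


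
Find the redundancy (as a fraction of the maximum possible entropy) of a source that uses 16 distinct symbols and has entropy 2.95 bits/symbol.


H_max = log2(K) = log2(16) = 4.0 bits/symbol. Redundancy = 1 - H/H_max = 1 - 2.95/4.0 = 1 - 0.7375 = 0.2625

0.2625


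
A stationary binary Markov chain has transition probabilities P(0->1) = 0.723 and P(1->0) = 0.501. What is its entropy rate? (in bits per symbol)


Stationary distribution: pi_0 = p10/(p01+p10) = 0.4093, pi_1 = 0.5907. Entropy rate H' = pi_0*H(p01) + pi_1*H(p10) = 0.4093*0.8513 + 0.5907*1.0 = 0.9391

0.9391 bits/symbol


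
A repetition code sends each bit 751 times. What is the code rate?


Rate = k/n = 1/751

1/751


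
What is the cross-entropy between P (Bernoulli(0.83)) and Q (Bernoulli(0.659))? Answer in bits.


H(P,Q) = -p*log2(q) - (1-p)*log2(1-q). -0.83*log2(0.659) = 0.499369; -0.17*log2(0.341) = 0.263867. H(P,Q) = 0.499369 + 0.263867 = 0.7632

0.7632 bits


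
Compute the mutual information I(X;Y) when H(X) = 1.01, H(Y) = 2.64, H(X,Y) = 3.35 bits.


I(X;Y) = H(X) + H(Y) - H(X,Y) = 1.01 + 2.64 - 3.35 = 0.3

0.3 bits


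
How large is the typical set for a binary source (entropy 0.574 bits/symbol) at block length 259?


log2|A_typical| = nH = 259 * 0.574 = 148.666, so |A_typical| ~ 2^148.666 = 5.661e+44

5.661e+44


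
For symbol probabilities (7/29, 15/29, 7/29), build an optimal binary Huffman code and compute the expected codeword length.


Huffman construction (repeatedly merge the two least-probable nodes; each merge adds 1 bit to every symbol beneath it): 7/29 + 7/29 = 14/29; 14/29 + 15/29 = 1. Resulting codeword lengths (in the order the probabilities were given): (2, 1, 2). L_avg = sum(p_i * l_i) = 7/29*2 + 15/29*1 + 7/29*2 = 43/29 = 1.4828

1.4828 bits


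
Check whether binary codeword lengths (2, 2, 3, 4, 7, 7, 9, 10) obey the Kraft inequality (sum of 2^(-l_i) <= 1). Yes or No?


Kraft sum = sum(2^(-l_i)) = 0.7061, need <= 1. Result: satisfied (a binary prefix-free code with these lengths exists)

Yes


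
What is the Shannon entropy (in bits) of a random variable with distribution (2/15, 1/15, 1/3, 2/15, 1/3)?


H = -sum(p_i * log2(p_i)). Terms: -(2/15)*log2(2/15) = 0.387585; -(1/15)*log2(1/15) = 0.260459; -(1/3)*log2(1/3) = 0.528321; -(2/15)*log2(2/15) = 0.387585; -(1/3)*log2(1/3) = 0.528321. H = 0.387585 + 0.260459 + 0.528321 + 0.387585 + 0.528321 = 2.0923

2.0923 bits


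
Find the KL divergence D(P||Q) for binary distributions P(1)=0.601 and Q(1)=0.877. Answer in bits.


KL = p*log2(p/q) + (1-p)*log2((1-p)/(1-q)) = 0.601*log2(0.601/0.877) + 0.399*log2(0.399/0.123) = 0.3497

0.3497 bits


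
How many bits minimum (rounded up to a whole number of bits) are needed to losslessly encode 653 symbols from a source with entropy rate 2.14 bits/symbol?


Minimum bits >= n * H = 653 * 2.14 = 1397.42, rounded up to a whole number of bits = 1398

1398 bits


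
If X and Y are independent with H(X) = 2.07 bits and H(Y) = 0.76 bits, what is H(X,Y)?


For independent variables, H(X,Y) = H(X) + H(Y) = 2.07 + 0.76 = 2.83

2.83 bits


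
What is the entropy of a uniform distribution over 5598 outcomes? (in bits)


H = log2(n) = log2(5598) = 12.4507

12.4507 bits


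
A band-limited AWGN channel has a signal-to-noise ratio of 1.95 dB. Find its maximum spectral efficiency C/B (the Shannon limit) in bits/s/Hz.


SNR_linear = 10^(1.95/10) = 1.5668; C/B = log2(1 + SNR_linear) = log2(1 + 1.5668) = 1.3599

1.3599 bits/s/Hz


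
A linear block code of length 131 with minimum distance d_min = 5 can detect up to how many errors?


Detection capability = d_min - 1 = 5 - 1 = 4

4 errors


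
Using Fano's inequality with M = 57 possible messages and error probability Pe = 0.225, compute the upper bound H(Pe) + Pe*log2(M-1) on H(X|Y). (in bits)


H(Pe) = -Pe*log2(Pe) - (1-Pe)*log2(1-Pe) = -0.225*log2(0.225) - 0.775*log2(0.775) = 0.484201 + 0.284992 = 0.7692. Pe*log2(M-1) = 0.225*log2(56) = 1.306655. Bound = H(Pe) + Pe*log2(M-1) = 0.484201 + 0.284992 + 1.306655 = 2.0758

2.0758 bits


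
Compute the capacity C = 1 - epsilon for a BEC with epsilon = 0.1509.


C = 1 - epsilon = 1 - 0.1509 = 0.8491

0.8491 bits


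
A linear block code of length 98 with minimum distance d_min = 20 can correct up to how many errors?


Correction capability = floor((d-1)/2) = floor((20-1)/2) = 9

9 errors


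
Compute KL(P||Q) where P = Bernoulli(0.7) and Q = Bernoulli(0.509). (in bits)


KL = p*log2(p/q) + (1-p)*log2((1-p)/(1-q)) = 0.7*log2(0.7/0.509) + 0.3*log2(0.3/0.491) = 0.1086

0.1086 bits


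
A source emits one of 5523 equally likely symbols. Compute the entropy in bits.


H = log2(n) = log2(5523) = 12.4312

12.4312 bits


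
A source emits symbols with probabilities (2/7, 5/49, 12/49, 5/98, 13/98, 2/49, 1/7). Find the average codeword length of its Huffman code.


Huffman construction (repeatedly merge the two least-probable nodes; each merge adds 1 bit to every symbol beneath it): 2/49 + 5/98 = 9/98; 9/98 + 5/49 = 19/98; 13/98 + 1/7 = 27/98; 19/98 + 12/49 = 43/98; 27/98 + 2/7 = 55/98; 43/98 + 55/98 = 1. Resulting codeword lengths (in the order the probabilities were given): (2, 3, 2, 4, 3, 4, 3). L_avg = sum(p_i * l_i) = 2/7*2 + 5/49*3 + 12/49*2 + 5/98*4 + 13/98*3 + 2/49*4 + 1/7*3 = 251/98 = 2.5612

2.5612 bits


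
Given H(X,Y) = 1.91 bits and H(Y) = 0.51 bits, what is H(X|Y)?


H(X|Y) = H(X,Y) - H(Y) = 1.91 - 0.51 = 1.4

1.4 bits


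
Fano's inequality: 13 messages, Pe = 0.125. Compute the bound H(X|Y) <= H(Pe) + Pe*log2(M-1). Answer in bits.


H(Pe) = -Pe*log2(Pe) - (1-Pe)*log2(1-Pe) = -0.125*log2(0.125) - 0.875*log2(0.875) = 0.375000 + 0.168564 = 0.5436. Pe*log2(M-1) = 0.125*log2(12) = 0.448120. Bound = H(Pe) + Pe*log2(M-1) = 0.375000 + 0.168564 + 0.448120 = 0.9917

0.9917 bits


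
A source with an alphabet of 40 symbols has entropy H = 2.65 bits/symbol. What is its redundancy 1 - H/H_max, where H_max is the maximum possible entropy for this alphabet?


H_max = log2(K) = log2(40) = 5.3219 bits/symbol. Redundancy = 1 - H/H_max = 1 - 2.65/5.3219 = 1 - 0.4979 = 0.5021

0.5021


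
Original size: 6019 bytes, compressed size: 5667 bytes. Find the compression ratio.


Ratio = original / compressed = 6019 / 5667 = 1.0621

1.0621


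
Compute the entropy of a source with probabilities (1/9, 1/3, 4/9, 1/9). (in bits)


H = -sum(p_i * log2(p_i)). Terms: -(1/9)*log2(1/9) = 0.352214; -(1/3)*log2(1/3) = 0.528321; -(4/9)*log2(4/9) = 0.519967; -(1/9)*log2(1/9) = 0.352214. H = 0.352214 + 0.528321 + 0.519967 + 0.352214 = 1.7527

1.7527 bits


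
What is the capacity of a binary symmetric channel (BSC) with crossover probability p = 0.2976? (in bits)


H(p) = -p*log2(p) - (1-p)*log2(1-p) = -0.2976*log2(0.2976) - 0.7024*log2(0.7024) = 0.520370 + 0.357968 = 0.8783. C = 1 - H(p) = 1 - 0.8783 = 0.1217

0.1217 bits


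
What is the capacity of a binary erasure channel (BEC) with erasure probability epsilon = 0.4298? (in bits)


C = 1 - epsilon = 1 - 0.4298 = 0.5702

0.5702 bits


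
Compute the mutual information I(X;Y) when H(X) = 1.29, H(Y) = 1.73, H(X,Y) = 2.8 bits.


I(X;Y) = H(X) + H(Y) - H(X,Y) = 1.29 + 1.73 - 2.8 = 0.22

0.22 bits


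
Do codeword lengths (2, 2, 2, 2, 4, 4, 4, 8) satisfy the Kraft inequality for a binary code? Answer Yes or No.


Kraft sum = sum(2^(-l_i)) = 1.1914, need <= 1. Result: violated (a binary prefix-free code with these lengths cannot exist)

No


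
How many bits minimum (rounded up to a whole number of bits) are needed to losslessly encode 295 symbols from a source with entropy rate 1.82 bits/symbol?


Minimum bits >= n * H = 295 * 1.82 = 536.9, rounded up to a whole number of bits = 537

537 bits


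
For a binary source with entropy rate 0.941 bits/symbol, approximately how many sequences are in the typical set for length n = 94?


log2|A_typical| = nH = 94 * 0.941 = 88.454, so |A_typical| ~ 2^88.454 = 4.239e+26

4.239e+26


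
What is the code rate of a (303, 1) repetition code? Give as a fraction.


Rate = k/n = 1/303

1/303


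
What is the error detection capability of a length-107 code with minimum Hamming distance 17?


Detection capability = d_min - 1 = 17 - 1 = 16

16 errors


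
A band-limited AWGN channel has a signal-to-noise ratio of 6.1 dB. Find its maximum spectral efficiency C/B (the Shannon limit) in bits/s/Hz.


SNR_linear = 10^(6.1/10) = 4.0738; C/B = log2(1 + SNR_linear) = log2(1 + 4.0738) = 2.3431

2.3431 bits/s/Hz


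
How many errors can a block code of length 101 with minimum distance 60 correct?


Correction capability = floor((d-1)/2) = floor((60-1)/2) = 29

29 errors


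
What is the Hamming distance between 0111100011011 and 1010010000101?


Count differing positions: ^ ^ . ^ ^ ^ . . ^ ^ ^ ^ . = 9 differences

9


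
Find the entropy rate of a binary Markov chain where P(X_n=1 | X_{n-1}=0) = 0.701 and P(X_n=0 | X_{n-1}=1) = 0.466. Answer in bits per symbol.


Stationary distribution: pi_0 = p10/(p01+p10) = 0.3993, pi_1 = 0.6007. Entropy rate H' = pi_0*H(p01) + pi_1*H(p10) = 0.3993*0.8801 + 0.6007*0.9967 = 0.9501

0.9501 bits/symbol


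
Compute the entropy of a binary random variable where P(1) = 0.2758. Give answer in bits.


H = -p*log2(p) - (1-p)*log2(1-p). -0.2758*log2(0.2758) = 0.512521; -0.7242*log2(0.7242) = 0.337144. H = 0.512521 + 0.337144 = 0.8497

0.8497 bits


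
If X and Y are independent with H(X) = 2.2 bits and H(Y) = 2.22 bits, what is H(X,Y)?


For independent variables, H(X,Y) = H(X) + H(Y) = 2.2 + 2.22 = 4.42

4.42 bits


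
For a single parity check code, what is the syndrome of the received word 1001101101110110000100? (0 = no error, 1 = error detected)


Syndrome = XOR of all bits = 1 XOR 0 XOR 0 XOR 1 XOR 1 XOR 0 XOR 1 XOR 1 XOR 0 XOR 1 XOR 1 XOR 1 XOR 0 XOR 1 XOR 1 XOR 0 XOR 0 XOR 0 XOR 0 XOR 1 XOR 0 XOR 0 = 1

1


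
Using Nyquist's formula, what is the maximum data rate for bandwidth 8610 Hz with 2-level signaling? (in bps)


Rate = 2 * B * log2(M) = 2 * 8610 * 1.0 = 17220.0

17220.0 bps


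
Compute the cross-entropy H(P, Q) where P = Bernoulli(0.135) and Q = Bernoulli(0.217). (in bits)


H(P,Q) = -p*log2(q) - (1-p)*log2(1-q). -0.135*log2(0.217) = 0.297571; -0.865*log2(0.783) = 0.305272. H(P,Q) = 0.297571 + 0.305272 = 0.6028

0.6028 bits


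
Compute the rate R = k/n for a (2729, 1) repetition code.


Rate = k/n = 1/2729

1/2729


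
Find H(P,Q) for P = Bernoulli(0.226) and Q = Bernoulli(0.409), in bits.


H(P,Q) = -p*log2(q) - (1-p)*log2(1-q). -0.226*log2(0.409) = 0.291501; -0.774*log2(0.591) = 0.587288. H(P,Q) = 0.291501 + 0.587288 = 0.8788

0.8788 bits


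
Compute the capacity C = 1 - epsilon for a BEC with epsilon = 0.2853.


C = 1 - epsilon = 1 - 0.2853 = 0.7147

0.7147 bits


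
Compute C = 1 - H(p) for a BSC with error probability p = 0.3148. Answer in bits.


H(p) = -p*log2(p) - (1-p)*log2(1-p) = -0.3148*log2(0.3148) - 0.6852*log2(0.6852) = 0.524927 + 0.373710 = 0.8986. C = 1 - H(p) = 1 - 0.8986 = 0.1014

0.1014 bits


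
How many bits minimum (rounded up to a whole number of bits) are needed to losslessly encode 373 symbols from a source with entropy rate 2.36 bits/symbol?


Minimum bits >= n * H = 373 * 2.36 = 880.28, rounded up to a whole number of bits = 881

881 bits


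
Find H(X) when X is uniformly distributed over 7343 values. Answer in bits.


H = log2(n) = log2(7343) = 12.8422

12.8422 bits


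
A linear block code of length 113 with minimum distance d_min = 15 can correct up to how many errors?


Correction capability = floor((d-1)/2) = floor((15-1)/2) = 7

7 errors


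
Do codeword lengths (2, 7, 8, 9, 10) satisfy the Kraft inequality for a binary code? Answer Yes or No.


Kraft sum = sum(2^(-l_i)) = 0.2646, need <= 1. Result: satisfied (a binary prefix-free code with these lengths exists)

Yes


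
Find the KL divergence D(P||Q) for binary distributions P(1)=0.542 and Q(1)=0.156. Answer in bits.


KL = p*log2(p/q) + (1-p)*log2((1-p)/(1-q)) = 0.542*log2(0.542/0.156) + 0.458*log2(0.458/0.844) = 0.5699

0.5699 bits


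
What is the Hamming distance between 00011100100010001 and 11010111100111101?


Count differing positions: ^ ^ . . ^ . ^ ^ . . . ^ . ^ ^ . . = 8 differences

8


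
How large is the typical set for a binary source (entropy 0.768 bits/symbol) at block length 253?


log2|A_typical| = nH = 253 * 0.768 = 194.304, so |A_typical| ~ 2^194.304 = 3.100e+58

3.100e+58


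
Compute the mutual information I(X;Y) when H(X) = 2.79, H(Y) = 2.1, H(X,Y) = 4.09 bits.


I(X;Y) = H(X) + H(Y) - H(X,Y) = 2.79 + 2.1 - 4.09 = 0.8

0.8 bits


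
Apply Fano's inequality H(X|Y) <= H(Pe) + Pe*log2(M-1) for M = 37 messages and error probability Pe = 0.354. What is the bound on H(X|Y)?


H(Pe) = -Pe*log2(Pe) - (1-Pe)*log2(1-Pe) = -0.354*log2(0.354) - 0.646*log2(0.646) = 0.530355 + 0.407234 = 0.9376. Pe*log2(M-1) = 0.354*log2(36) = 1.830153. Bound = H(Pe) + Pe*log2(M-1) = 0.530355 + 0.407234 + 1.830153 = 2.7677

2.7677 bits


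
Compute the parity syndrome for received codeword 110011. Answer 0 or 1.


Syndrome = XOR of all bits = 1 XOR 1 XOR 0 XOR 0 XOR 1 XOR 1 = 0

0


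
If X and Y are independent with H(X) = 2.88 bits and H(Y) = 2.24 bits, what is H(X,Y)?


For independent variables, H(X,Y) = H(X) + H(Y) = 2.88 + 2.24 = 5.12

5.12 bits


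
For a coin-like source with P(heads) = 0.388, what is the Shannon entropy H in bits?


H = -p*log2(p) - (1-p)*log2(1-p). -0.388*log2(0.388) = 0.529958; -0.612*log2(0.612) = 0.433539. H = 0.529958 + 0.433539 = 0.9635

0.9635 bits


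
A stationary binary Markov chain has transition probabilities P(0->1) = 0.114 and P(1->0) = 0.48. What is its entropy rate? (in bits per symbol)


Stationary distribution: pi_0 = p10/(p01+p10) = 0.8081, pi_1 = 0.1919. Entropy rate H' = pi_0*H(p01) + pi_1*H(p10) = 0.8081*0.5119 + 0.1919*0.9988 = 0.6053

0.6053 bits/symbol


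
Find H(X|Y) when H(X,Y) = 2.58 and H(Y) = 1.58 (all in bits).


H(X|Y) = H(X,Y) - H(Y) = 2.58 - 1.58 = 1.0

1.0 bits


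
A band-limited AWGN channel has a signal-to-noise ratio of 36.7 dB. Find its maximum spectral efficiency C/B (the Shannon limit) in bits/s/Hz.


SNR_linear = 10^(36.7/10) = 4677.3514; C/B = log2(1 + SNR_linear) = log2(1 + 4677.3514) = 12.1918

12.1918 bits/s/Hz


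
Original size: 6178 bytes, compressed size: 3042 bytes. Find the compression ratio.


Ratio = original / compressed = 6178 / 3042 = 2.0309

2.0309


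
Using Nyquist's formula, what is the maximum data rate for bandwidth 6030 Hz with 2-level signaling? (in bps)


Rate = 2 * B * log2(M) = 2 * 6030 * 1.0 = 12060.0

12060.0 bps


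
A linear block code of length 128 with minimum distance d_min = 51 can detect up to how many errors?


Detection capability = d_min - 1 = 51 - 1 = 50

50 errors


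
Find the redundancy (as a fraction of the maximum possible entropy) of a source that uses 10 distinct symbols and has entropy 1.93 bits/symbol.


H_max = log2(K) = log2(10) = 3.3219 bits/symbol. Redundancy = 1 - H/H_max = 1 - 1.93/3.3219 = 1 - 0.581 = 0.419

0.419


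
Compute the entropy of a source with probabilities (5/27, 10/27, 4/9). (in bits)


H = -sum(p_i * log2(p_i)). Terms: -(5/27)*log2(5/27) = 0.450548; -(10/27)*log2(10/27) = 0.530726; -(4/9)*log2(4/9) = 0.519967. H = 0.450548 + 0.530726 + 0.519967 = 1.5012

1.5012 bits


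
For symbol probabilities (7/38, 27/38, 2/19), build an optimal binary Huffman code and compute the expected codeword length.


Huffman construction (repeatedly merge the two least-probable nodes; each merge adds 1 bit to every symbol beneath it): 2/19 + 7/38 = 11/38; 11/38 + 27/38 = 1. Resulting codeword lengths (in the order the probabilities were given): (2, 1, 2). L_avg = sum(p_i * l_i) = 7/38*2 + 27/38*1 + 2/19*2 = 49/38 = 1.2895

1.2895 bits


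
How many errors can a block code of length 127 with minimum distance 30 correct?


Correction capability = floor((d-1)/2) = floor((30-1)/2) = 14

14 errors


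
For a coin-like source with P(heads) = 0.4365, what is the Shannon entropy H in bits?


H = -p*log2(p) - (1-p)*log2(1-p). -0.4365*log2(0.4365) = 0.522031; -0.5635*log2(0.5635) = 0.466303. H = 0.522031 + 0.466303 = 0.9883

0.9883 bits


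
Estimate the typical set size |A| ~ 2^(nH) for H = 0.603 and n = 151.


log2|A_typical| = nH = 151 * 0.603 = 91.053, so |A_typical| ~ 2^91.053 = 2.569e+27

2.569e+27


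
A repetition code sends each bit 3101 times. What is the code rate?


Rate = k/n = 1/3101

1/3101


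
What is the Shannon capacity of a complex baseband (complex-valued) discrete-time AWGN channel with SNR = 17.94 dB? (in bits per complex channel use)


SNR_linear = 10^(17.94/10) = 62.23; C = log2(1 + SNR_linear) = log2(1 + 62.23) = 5.9825

5.9825 bits/channel use


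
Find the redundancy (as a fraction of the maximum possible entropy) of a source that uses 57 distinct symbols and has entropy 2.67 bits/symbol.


H_max = log2(K) = log2(57) = 5.8329 bits/symbol. Redundancy = 1 - H/H_max = 1 - 2.67/5.8329 = 1 - 0.4577 = 0.5423

0.5423


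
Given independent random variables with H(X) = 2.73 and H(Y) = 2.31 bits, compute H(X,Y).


For independent variables, H(X,Y) = H(X) + H(Y) = 2.73 + 2.31 = 5.04

5.04 bits


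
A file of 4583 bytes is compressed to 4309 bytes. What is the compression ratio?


Ratio = original / compressed = 4583 / 4309 = 1.0636

1.0636


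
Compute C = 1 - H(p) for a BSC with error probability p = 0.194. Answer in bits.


H(p) = -p*log2(p) - (1-p)*log2(1-p) = -0.194*log2(0.194) - 0.806*log2(0.806) = 0.458979 + 0.250785 = 0.7098. C = 1 - H(p) = 1 - 0.7098 = 0.2902

0.2902 bits


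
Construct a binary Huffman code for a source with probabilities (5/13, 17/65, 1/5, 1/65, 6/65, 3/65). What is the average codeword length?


Huffman construction (repeatedly merge the two least-probable nodes; each merge adds 1 bit to every symbol beneath it): 1/65 + 3/65 = 4/65; 4/65 + 6/65 = 2/13; 2/13 + 1/5 = 23/65; 17/65 + 23/65 = 8/13; 5/13 + 8/13 = 1. Resulting codeword lengths (in the order the probabilities were given): (1, 2, 3, 5, 4, 5). L_avg = sum(p_i * l_i) = 5/13*1 + 17/65*2 + 1/5*3 + 1/65*5 + 6/65*4 + 3/65*5 = 142/65 = 2.1846

2.1846 bits


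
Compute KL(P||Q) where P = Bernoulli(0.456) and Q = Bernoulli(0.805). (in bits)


KL = p*log2(p/q) + (1-p)*log2((1-p)/(1-q)) = 0.456*log2(0.456/0.805) + 0.544*log2(0.544/0.195) = 0.4313

0.4313 bits


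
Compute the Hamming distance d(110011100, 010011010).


Count differing positions: ^ . . . . . ^ ^ . = 3 differences

3


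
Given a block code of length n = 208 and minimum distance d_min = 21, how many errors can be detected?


Detection capability = d_min - 1 = 21 - 1 = 20

20 errors


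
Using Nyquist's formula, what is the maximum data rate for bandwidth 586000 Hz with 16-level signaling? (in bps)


Rate = 2 * B * log2(M) = 2 * 586000 * 4.0 = 4688000.0

4688000.0 bps


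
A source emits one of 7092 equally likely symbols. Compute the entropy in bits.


H = log2(n) = log2(7092) = 12.792

12.792 bits


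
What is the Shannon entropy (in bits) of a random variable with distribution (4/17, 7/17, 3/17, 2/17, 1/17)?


H = -sum(p_i * log2(p_i)). Terms: -(4/17)*log2(4/17) = 0.491168; -(7/17)*log2(7/17) = 0.527103; -(3/17)*log2(3/17) = 0.441618; -(2/17)*log2(2/17) = 0.363231; -(1/17)*log2(1/17) = 0.240439. H = 0.491168 + 0.527103 + 0.441618 + 0.363231 + 0.240439 = 2.0636

2.0636 bits


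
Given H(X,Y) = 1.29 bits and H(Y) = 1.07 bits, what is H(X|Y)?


H(X|Y) = H(X,Y) - H(Y) = 1.29 - 1.07 = 0.22

0.22 bits


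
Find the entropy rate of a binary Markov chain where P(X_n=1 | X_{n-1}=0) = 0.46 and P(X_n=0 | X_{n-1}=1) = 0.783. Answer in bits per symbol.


Stationary distribution: pi_0 = p10/(p01+p10) = 0.6299, pi_1 = 0.3701. Entropy rate H' = pi_0*H(p01) + pi_1*H(p10) = 0.6299*0.9954 + 0.3701*0.7547 = 0.9063

0.9063 bits/symbol


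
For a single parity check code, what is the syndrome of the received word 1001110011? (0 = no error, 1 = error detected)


Syndrome = XOR of all bits = 1 XOR 0 XOR 0 XOR 1 XOR 1 XOR 1 XOR 0 XOR 0 XOR 1 XOR 1 = 0

0


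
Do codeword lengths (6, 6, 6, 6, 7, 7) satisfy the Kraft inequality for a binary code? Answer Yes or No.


Kraft sum = sum(2^(-l_i)) = 0.0781, need <= 1. Result: satisfied (a binary prefix-free code with these lengths exists)

Yes


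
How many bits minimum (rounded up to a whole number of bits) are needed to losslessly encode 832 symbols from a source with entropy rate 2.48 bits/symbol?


Minimum bits >= n * H = 832 * 2.48 = 2063.36, rounded up to a whole number of bits = 2064

2064 bits


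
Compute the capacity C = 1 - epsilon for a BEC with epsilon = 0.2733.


C = 1 - epsilon = 1 - 0.2733 = 0.7267

0.7267 bits


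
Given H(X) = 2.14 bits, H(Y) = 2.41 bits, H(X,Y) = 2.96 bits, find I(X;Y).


I(X;Y) = H(X) + H(Y) - H(X,Y) = 2.14 + 2.41 - 2.96 = 1.59

1.59 bits


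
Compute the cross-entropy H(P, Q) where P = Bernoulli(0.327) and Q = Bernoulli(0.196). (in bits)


H(P,Q) = -p*log2(q) - (1-p)*log2(1-q). -0.327*log2(0.196) = 0.768801; -0.673*log2(0.804) = 0.211815. H(P,Q) = 0.768801 + 0.211815 = 0.9806

0.9806 bits


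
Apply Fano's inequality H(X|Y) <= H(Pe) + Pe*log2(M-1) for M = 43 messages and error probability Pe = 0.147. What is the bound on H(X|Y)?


H(Pe) = -Pe*log2(Pe) - (1-Pe)*log2(1-Pe) = -0.147*log2(0.147) - 0.853*log2(0.853) = 0.406618 + 0.195663 = 0.6023. Pe*log2(M-1) = 0.147*log2(42) = 0.792671. Bound = H(Pe) + Pe*log2(M-1) = 0.406618 + 0.195663 + 0.792671 = 1.395

1.395 bits


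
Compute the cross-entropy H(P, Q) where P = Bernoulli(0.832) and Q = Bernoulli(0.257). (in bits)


H(P,Q) = -p*log2(q) - (1-p)*log2(1-q). -0.832*log2(0.257) = 1.630853; -0.168*log2(0.743) = 0.071999. H(P,Q) = 1.630853 + 0.071999 = 1.7029

1.7029 bits


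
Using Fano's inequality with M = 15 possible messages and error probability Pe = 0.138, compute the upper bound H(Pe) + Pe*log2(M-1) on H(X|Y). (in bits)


H(Pe) = -Pe*log2(Pe) - (1-Pe)*log2(1-Pe) = -0.138*log2(0.138) - 0.862*log2(0.862) = 0.394302 + 0.184675 = 0.579. Pe*log2(M-1) = 0.138*log2(14) = 0.525415. Bound = H(Pe) + Pe*log2(M-1) = 0.394302 + 0.184675 + 0.525415 = 1.1044

1.1044 bits


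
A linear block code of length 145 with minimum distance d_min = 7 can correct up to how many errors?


Correction capability = floor((d-1)/2) = floor((7-1)/2) = 3

3 errors


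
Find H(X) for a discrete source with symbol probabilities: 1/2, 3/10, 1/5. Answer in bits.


H = -sum(p_i * log2(p_i)). Terms: -(1/2)*log2(1/2) = 0.500000; -(3/10)*log2(3/10) = 0.521090; -(1/5)*log2(1/5) = 0.464386. H = 0.500000 + 0.521090 + 0.464386 = 1.4855

1.4855 bits


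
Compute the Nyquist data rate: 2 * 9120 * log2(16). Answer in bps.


Rate = 2 * B * log2(M) = 2 * 9120 * 4.0 = 72960.0

72960.0 bps


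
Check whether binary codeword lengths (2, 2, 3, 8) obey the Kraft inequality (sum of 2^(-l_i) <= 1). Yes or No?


Kraft sum = sum(2^(-l_i)) = 0.6289, need <= 1. Result: satisfied (a binary prefix-free code with these lengths exists)

Yes


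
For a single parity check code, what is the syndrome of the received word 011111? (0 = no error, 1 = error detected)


Syndrome = XOR of all bits = 0 XOR 1 XOR 1 XOR 1 XOR 1 XOR 1 = 1

1


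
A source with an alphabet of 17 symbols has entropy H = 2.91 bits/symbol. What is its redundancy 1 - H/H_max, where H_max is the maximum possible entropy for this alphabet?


H_max = log2(K) = log2(17) = 4.0875 bits/symbol. Redundancy = 1 - H/H_max = 1 - 2.91/4.0875 = 1 - 0.7119 = 0.2881

0.2881


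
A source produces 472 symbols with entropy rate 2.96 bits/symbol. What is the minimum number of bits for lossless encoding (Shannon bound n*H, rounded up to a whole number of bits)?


Minimum bits >= n * H = 472 * 2.96 = 1397.12, rounded up to a whole number of bits = 1398

1398 bits


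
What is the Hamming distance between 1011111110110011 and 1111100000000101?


Count differing positions: . ^ . . . ^ ^ ^ ^ . ^ ^ . ^ ^ . = 9 differences

9


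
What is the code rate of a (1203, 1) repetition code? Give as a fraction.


Rate = k/n = 1/1203

1/1203


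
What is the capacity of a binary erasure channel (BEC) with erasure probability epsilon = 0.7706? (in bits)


C = 1 - epsilon = 1 - 0.7706 = 0.2294

0.2294 bits


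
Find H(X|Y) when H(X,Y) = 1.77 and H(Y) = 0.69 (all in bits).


H(X|Y) = H(X,Y) - H(Y) = 1.77 - 0.69 = 1.08

1.08 bits


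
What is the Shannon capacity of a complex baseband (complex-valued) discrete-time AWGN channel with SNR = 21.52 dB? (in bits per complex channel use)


SNR_linear = 10^(21.52/10) = 141.9058; C = log2(1 + SNR_linear) = log2(1 + 141.9058) = 7.1589

7.1589 bits/channel use


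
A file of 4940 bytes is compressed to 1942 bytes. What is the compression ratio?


Ratio = original / compressed = 4940 / 1942 = 2.5438

2.5438


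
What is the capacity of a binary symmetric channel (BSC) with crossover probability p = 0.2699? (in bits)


H(p) = -p*log2(p) - (1-p)*log2(1-p) = -0.2699*log2(0.2699) - 0.7301*log2(0.7301) = 0.509977 + 0.331344 = 0.8413. C = 1 - H(p) = 1 - 0.8413 = 0.1587

0.1587 bits


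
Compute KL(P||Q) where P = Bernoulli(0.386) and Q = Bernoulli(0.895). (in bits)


KL = p*log2(p/q) + (1-p)*log2((1-p)/(1-q)) = 0.386*log2(0.386/0.895) + 0.614*log2(0.614/0.105) = 1.0961

1.0961 bits


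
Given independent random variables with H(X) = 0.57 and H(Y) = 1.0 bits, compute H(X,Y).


For independent variables, H(X,Y) = H(X) + H(Y) = 0.57 + 1.0 = 1.57

1.57 bits


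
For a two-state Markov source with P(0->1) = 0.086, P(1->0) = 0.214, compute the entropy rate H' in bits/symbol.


Stationary distribution: pi_0 = p10/(p01+p10) = 0.7133, pi_1 = 0.2867. Entropy rate H' = pi_0*H(p01) + pi_1*H(p10) = 0.7133*0.423 + 0.2867*0.7491 = 0.5165

0.5165 bits/symbol


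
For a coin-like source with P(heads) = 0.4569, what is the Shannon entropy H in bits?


H = -p*log2(p) - (1-p)*log2(1-p). -0.4569*log2(0.4569) = 0.516320; -0.5431*log2(0.5431) = 0.478314. H = 0.516320 + 0.478314 = 0.9946

0.9946 bits


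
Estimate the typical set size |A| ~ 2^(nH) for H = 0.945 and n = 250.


log2|A_typical| = nH = 250 * 0.945 = 236.25, so |A_typical| ~ 2^236.25 = 1.313e+71

1.313e+71


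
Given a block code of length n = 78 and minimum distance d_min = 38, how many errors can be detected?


Detection capability = d_min - 1 = 38 - 1 = 37

37 errors


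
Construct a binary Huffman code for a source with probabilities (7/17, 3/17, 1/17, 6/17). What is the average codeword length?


Huffman construction (repeatedly merge the two least-probable nodes; each merge adds 1 bit to every symbol beneath it): 1/17 + 3/17 = 4/17; 4/17 + 6/17 = 10/17; 7/17 + 10/17 = 1. Resulting codeword lengths (in the order the probabilities were given): (1, 3, 3, 2). L_avg = sum(p_i * l_i) = 7/17*1 + 3/17*3 + 1/17*3 + 6/17*2 = 31/17 = 1.8235

1.8235 bits


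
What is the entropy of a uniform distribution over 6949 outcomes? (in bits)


H = log2(n) = log2(6949) = 12.7626

12.7626 bits


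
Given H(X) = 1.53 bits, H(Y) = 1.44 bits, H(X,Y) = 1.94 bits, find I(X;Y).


I(X;Y) = H(X) + H(Y) - H(X,Y) = 1.53 + 1.44 - 1.94 = 1.03

1.03 bits


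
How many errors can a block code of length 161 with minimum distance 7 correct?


Correction capability = floor((d-1)/2) = floor((7-1)/2) = 3

3 errors


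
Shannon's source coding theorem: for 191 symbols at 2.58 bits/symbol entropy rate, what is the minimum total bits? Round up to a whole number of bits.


Minimum bits >= n * H = 191 * 2.58 = 492.78, rounded up to a whole number of bits = 493

493 bits


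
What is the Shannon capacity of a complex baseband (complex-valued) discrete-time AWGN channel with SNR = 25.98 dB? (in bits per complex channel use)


SNR_linear = 10^(25.98/10) = 396.278; C = log2(1 + SNR_linear) = log2(1 + 396.278) = 8.634

8.634 bits/channel use


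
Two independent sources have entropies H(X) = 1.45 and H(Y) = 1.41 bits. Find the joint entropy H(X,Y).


For independent variables, H(X,Y) = H(X) + H(Y) = 1.45 + 1.41 = 2.86

2.86 bits


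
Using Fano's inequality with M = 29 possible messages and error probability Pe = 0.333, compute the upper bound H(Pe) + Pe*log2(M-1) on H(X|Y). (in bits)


H(Pe) = -Pe*log2(Pe) - (1-Pe)*log2(1-Pe) = -0.333*log2(0.333) - 0.667*log2(0.667) = 0.528273 + 0.389689 = 0.918. Pe*log2(M-1) = 0.333*log2(28) = 1.600849. Bound = H(Pe) + Pe*log2(M-1) = 0.528273 + 0.389689 + 1.600849 = 2.5188

2.5188 bits


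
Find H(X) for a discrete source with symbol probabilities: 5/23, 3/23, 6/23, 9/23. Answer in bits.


H = -sum(p_i * log2(p_i)). Terms: -(5/23)*log2(5/23) = 0.478616; -(3/23)*log2(3/23) = 0.383296; -(6/23)*log2(6/23) = 0.505722; -(9/23)*log2(9/23) = 0.529684. H = 0.478616 + 0.383296 + 0.505722 + 0.529684 = 1.8973

1.8973 bits


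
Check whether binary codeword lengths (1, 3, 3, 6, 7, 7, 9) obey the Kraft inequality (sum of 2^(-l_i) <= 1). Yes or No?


Kraft sum = sum(2^(-l_i)) = 0.7832, need <= 1. Result: satisfied (a binary prefix-free code with these lengths exists)

Yes


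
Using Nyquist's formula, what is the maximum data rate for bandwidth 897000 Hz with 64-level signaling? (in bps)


Rate = 2 * B * log2(M) = 2 * 897000 * 6.0 = 10764000.0

10764000.0 bps
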